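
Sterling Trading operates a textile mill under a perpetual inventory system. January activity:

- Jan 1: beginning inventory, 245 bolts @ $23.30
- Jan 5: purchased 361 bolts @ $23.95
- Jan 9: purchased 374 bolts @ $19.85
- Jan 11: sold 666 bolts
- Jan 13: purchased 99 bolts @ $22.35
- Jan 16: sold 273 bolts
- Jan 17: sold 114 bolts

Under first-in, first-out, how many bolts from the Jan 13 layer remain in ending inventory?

26

Jan 11, 666 sold [FIFO — oldest first]: 245 @ $23.30 + 361 @ $23.95 + 60 @ $19.85 = $15,545.45
Jan 16, 273 sold [FIFO — oldest first]: 273 @ $19.85 = $5,419.05
Jan 17, 114 sold [FIFO — oldest first]: 41 @ $19.85 + 73 @ $22.35 = $2,445.40
Total COGS = $15,545.45 + $5,419.05 + $2,445.40 = $23,409.90
Ending inventory: 26 @ $22.35 = $581.10
Check: goods available $23,991.00 = COGS $23,409.90 + ending $581.10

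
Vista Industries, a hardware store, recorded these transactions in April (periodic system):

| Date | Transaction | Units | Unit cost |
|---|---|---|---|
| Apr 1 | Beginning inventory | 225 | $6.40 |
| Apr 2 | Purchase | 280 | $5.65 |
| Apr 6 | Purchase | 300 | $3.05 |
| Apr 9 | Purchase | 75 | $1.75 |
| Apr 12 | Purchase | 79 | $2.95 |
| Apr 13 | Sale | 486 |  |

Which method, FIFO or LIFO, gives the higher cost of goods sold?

FIFO COGS: 225 @ $6.40 + 261 @ $5.65 = $2,914.65
LIFO COGS: 79 @ $2.95 + 75 @ $1.75 + 300 @ $3.05 + 32 @ $5.65 = $1,460.10

FIFO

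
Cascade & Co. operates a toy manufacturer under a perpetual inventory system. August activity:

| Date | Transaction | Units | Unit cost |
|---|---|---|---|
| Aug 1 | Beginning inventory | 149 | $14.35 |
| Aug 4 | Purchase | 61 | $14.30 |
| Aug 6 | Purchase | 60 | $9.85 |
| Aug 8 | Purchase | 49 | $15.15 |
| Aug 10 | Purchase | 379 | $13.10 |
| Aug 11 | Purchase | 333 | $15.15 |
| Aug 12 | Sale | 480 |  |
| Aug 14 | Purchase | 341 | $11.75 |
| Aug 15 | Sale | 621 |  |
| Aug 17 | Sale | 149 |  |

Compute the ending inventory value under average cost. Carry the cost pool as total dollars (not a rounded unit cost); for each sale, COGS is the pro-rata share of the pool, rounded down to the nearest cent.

Ending inventory = $1,597.20

After Aug 1: 149 on hand, pool $2,138.15 (≈ $14.3500 each)
After Aug 4: 210 on hand, pool $3,010.45 (≈ $14.3355 each)
After Aug 6: 270 on hand, pool $3,601.45 (≈ $13.3387 each)
After Aug 8: 319 on hand, pool $4,343.80 (≈ $13.6169 each)
After Aug 10: 698 on hand, pool $9,308.70 (≈ $13.3362 each)
After Aug 11: 1031 on hand, pool $14,353.65 (≈ $13.9221 each)
Aug 12, sell 480: 480/1031 × $14,353.65 → $6,682.59
After Aug 14: 892 on hand, pool $11,677.81 (≈ $13.0917 each)
Aug 15, sell 621: 621/892 × $11,677.81 → $8,129.95
Aug 17, sell 149: 149/271 × $3,547.86 → $1,950.66
Total COGS = $6,682.59 + $8,129.95 + $1,950.66 = $16,763.20
Ending inventory (cost pool remaining) = $1,597.20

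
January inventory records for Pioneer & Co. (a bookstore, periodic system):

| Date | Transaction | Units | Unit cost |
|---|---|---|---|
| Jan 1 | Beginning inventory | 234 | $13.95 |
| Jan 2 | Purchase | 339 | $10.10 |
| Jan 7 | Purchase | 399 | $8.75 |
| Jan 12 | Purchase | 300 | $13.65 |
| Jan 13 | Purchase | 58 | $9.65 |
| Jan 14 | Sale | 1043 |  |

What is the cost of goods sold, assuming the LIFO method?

Jan 14, 1043 sold [LIFO — newest first]: 58 @ $9.65 + 300 @ $13.65 + 399 @ $8.75 + 286 @ $10.10 = $11,034.55
Ending inventory: 234 @ $13.95 + 53 @ $10.10 = $3,799.60

COGS = $11,034.55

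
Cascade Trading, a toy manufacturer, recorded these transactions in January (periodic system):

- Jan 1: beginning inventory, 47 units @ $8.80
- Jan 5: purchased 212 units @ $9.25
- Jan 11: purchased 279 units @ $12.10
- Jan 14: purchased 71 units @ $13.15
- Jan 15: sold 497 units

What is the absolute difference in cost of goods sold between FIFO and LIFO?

$414.90

FIFO COGS: 47 @ $8.80 + 212 @ $9.25 + 238 @ $12.10 = $5,254.40
LIFO COGS: 71 @ $13.15 + 279 @ $12.10 + 147 @ $9.25 = $5,669.30
Difference = |$5,254.40 − $5,669.30| = $414.90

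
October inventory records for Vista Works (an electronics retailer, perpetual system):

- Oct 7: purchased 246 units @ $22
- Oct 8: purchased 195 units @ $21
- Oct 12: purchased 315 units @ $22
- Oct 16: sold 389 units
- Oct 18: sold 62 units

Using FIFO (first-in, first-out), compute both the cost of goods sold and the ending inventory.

COGS = $9,727; ending inventory = $6,710

Oct 16, 389 sold [FIFO — oldest first]: 246 @ $22 + 143 @ $21 = $8,415
Oct 18, 62 sold [FIFO — oldest first]: 52 @ $21 + 10 @ $22 = $1,312
Total COGS = $8,415 + $1,312 = $9,727
Ending inventory: 305 @ $22 = $6,710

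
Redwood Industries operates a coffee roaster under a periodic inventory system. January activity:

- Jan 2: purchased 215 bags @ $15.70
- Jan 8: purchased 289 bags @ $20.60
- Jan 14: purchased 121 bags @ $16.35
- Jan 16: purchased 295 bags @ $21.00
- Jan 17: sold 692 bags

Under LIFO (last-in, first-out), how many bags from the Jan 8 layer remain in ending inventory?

13

Jan 17, 692 sold [LIFO — newest first]: 295 @ $21.00 + 121 @ $16.35 + 276 @ $20.60 = $13,858.95
Ending inventory: 215 @ $15.70 + 13 @ $20.60 = $3,643.30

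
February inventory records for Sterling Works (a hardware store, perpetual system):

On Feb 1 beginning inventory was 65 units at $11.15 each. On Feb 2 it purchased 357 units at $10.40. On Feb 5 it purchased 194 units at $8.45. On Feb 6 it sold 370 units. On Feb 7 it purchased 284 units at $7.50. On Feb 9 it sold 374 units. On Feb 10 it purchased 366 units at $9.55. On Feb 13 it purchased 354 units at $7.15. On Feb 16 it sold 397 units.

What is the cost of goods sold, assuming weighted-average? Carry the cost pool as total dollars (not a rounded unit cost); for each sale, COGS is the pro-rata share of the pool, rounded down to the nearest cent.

COGS = $10,204.59

After Feb 1: 65 on hand, pool $724.75 (≈ $11.1500 each)
After Feb 2: 422 on hand, pool $4,437.55 (≈ $10.5155 each)
After Feb 5: 616 on hand, pool $6,076.85 (≈ $9.8650 each)
Feb 6, sell 370: 370/616 × $6,076.85 → $3,650.05
After Feb 7: 530 on hand, pool $4,556.80 (≈ $8.5977 each)
Feb 9, sell 374: 374/530 × $4,556.80 → $3,215.55
After Feb 10: 522 on hand, pool $4,836.55 (≈ $9.2654 each)
After Feb 13: 876 on hand, pool $7,367.65 (≈ $8.4106 each)
Feb 16, sell 397: 397/876 × $7,367.65 → $3,338.99
Total COGS = $3,650.05 + $3,215.55 + $3,338.99 = $10,204.59
Ending inventory (cost pool remaining) = $4,028.66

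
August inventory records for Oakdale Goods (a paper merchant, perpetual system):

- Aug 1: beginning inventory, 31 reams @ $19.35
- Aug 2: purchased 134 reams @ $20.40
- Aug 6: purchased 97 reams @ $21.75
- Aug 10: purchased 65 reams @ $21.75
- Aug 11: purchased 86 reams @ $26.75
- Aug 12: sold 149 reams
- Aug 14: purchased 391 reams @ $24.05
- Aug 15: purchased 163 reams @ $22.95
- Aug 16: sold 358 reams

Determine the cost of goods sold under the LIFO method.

Aug 12, 149 sold [LIFO — newest first]: 86 @ $26.75 + 63 @ $21.75 = $3,670.75
Aug 16, 358 sold [LIFO — newest first]: 163 @ $22.95 + 195 @ $24.05 = $8,430.60
Total COGS = $3,670.75 + $8,430.60 = $12,101.35
Ending inventory: 31 @ $19.35 + 134 @ $20.40 + 97 @ $21.75 + 2 @ $21.75 + 196 @ $24.05 = $10,200.50
Check: goods available $22,301.85 = COGS $12,101.35 + ending $10,200.50

COGS = $12,101.35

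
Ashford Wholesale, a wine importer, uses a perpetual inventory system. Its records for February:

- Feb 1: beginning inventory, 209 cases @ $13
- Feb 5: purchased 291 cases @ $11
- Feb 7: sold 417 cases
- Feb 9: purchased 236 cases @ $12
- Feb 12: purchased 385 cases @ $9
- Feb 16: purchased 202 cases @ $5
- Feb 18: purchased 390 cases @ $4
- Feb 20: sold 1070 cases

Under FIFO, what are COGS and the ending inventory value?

COGS = $13,881; ending inventory = $904

Feb 7, 417 sold [FIFO — oldest first]: 209 @ $13 + 208 @ $11 = $5,005
Feb 20, 1070 sold [FIFO — oldest first]: 83 @ $11 + 236 @ $12 + 385 @ $9 + 202 @ $5 + 164 @ $4 = $8,876
Total COGS = $5,005 + $8,876 = $13,881
Ending inventory: 226 @ $4 = $904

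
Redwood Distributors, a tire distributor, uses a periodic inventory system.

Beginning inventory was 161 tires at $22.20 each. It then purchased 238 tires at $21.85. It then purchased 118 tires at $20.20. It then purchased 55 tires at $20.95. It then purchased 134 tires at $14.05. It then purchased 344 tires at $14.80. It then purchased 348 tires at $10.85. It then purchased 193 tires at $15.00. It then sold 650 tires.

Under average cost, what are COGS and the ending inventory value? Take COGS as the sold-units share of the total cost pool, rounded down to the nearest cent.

COGS = $10,603.88; ending inventory = $15,351.17

Sale 1, sell 650: 650/1591 × $25,955.05 → $10,603.88
Ending inventory (cost pool remaining) = $15,351.17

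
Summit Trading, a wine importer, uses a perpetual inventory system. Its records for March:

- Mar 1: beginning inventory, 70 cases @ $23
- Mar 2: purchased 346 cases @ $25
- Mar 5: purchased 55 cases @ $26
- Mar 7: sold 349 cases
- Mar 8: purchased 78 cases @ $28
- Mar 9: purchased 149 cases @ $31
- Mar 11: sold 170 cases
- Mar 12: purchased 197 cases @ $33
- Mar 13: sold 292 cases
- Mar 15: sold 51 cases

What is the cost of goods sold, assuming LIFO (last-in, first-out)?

COGS = $24,235

Mar 7, 349 sold [LIFO — newest first]: 55 @ $26 + 294 @ $25 = $8,780
Mar 11, 170 sold [LIFO — newest first]: 149 @ $31 + 21 @ $28 = $5,207
Mar 13, 292 sold [LIFO — newest first]: 197 @ $33 + 57 @ $28 + 38 @ $25 = $9,047
Mar 15, 51 sold [LIFO — newest first]: 14 @ $25 + 37 @ $23 = $1,201
Total COGS = $8,780 + $5,207 + $9,047 + $1,201 = $24,235
Ending inventory: 33 @ $23 = $759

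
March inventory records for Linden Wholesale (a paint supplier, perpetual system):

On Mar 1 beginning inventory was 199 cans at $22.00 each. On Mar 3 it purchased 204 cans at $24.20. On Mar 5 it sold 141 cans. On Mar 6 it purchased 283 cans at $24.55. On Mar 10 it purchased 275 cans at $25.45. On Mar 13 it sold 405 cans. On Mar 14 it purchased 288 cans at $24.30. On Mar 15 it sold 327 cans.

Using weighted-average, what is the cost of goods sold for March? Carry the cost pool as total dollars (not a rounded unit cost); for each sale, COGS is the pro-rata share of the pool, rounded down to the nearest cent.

COGS = $21,102.17

After Mar 1: 199 on hand, pool $4,378.00 (≈ $22.0000 each)
After Mar 3: 403 on hand, pool $9,314.80 (≈ $23.1136 each)
Mar 5, sell 141: 141/403 × $9,314.80 → $3,259.02
After Mar 6: 545 on hand, pool $13,003.43 (≈ $23.8595 each)
After Mar 10: 820 on hand, pool $20,002.18 (≈ $24.3929 each)
Mar 13, sell 405: 405/820 × $20,002.18 → $9,879.12
After Mar 14: 703 on hand, pool $17,121.46 (≈ $24.3549 each)
Mar 15, sell 327: 327/703 × $17,121.46 → $7,964.03
Total COGS = $3,259.02 + $9,879.12 + $7,964.03 = $21,102.17
Ending inventory (cost pool remaining) = $9,157.43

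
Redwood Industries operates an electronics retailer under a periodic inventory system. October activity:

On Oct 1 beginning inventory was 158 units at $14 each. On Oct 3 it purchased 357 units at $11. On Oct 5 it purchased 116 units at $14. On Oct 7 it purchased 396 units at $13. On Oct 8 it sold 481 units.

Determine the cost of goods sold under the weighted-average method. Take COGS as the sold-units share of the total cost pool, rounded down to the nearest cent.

Oct 8, sell 481: 481/1027 × $12,911.00 → $6,046.92
Ending inventory (cost pool remaining) = $6,864.08
Check: goods available $12,911.00 = COGS $6,046.92 + ending $6,864.08

COGS = $6,046.92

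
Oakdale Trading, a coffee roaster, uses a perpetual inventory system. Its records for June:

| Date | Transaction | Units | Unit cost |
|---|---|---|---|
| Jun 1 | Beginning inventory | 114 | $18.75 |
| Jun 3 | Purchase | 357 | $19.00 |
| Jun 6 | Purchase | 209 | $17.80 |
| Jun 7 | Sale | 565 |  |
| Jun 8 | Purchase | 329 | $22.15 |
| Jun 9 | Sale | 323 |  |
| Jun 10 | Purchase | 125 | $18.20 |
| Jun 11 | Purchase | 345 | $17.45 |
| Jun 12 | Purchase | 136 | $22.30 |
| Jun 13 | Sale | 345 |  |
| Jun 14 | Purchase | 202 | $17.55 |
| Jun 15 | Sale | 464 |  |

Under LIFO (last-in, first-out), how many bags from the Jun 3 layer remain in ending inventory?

1

Jun 7, 565 sold [LIFO — newest first]: 209 @ $17.80 + 356 @ $19.00 = $10,484.20
Jun 9, 323 sold [LIFO — newest first]: 323 @ $22.15 = $7,154.45
Jun 13, 345 sold [LIFO — newest first]: 136 @ $22.30 + 209 @ $17.45 = $6,679.85
Jun 15, 464 sold [LIFO — newest first]: 202 @ $17.55 + 136 @ $17.45 + 125 @ $18.20 + 1 @ $22.15 = $8,215.45
Total COGS = $10,484.20 + $7,154.45 + $6,679.85 + $8,215.45 = $32,533.95
Ending inventory: 114 @ $18.75 + 1 @ $19.00 + 5 @ $22.15 = $2,267.25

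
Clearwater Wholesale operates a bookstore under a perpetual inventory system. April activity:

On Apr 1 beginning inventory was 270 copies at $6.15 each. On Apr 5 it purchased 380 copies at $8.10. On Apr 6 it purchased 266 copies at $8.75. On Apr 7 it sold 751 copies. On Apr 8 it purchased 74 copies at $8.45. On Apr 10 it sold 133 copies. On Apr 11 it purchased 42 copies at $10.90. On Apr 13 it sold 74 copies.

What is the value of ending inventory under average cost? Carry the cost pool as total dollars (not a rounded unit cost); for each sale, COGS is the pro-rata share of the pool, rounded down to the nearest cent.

Ending inventory = $649.82

After Apr 1: 270 on hand, pool $1,660.50 (≈ $6.1500 each)
After Apr 5: 650 on hand, pool $4,738.50 (≈ $7.2900 each)
After Apr 6: 916 on hand, pool $7,066.00 (≈ $7.7140 each)
Apr 7, sell 751: 751/916 × $7,066.00 → $5,793.19
After Apr 8: 239 on hand, pool $1,898.11 (≈ $7.9419 each)
Apr 10, sell 133: 133/239 × $1,898.11 → $1,056.27
After Apr 11: 148 on hand, pool $1,299.64 (≈ $8.7814 each)
Apr 13, sell 74: 74/148 × $1,299.64 → $649.82
Total COGS = $5,793.19 + $1,056.27 + $649.82 = $7,499.28
Ending inventory (cost pool remaining) = $649.82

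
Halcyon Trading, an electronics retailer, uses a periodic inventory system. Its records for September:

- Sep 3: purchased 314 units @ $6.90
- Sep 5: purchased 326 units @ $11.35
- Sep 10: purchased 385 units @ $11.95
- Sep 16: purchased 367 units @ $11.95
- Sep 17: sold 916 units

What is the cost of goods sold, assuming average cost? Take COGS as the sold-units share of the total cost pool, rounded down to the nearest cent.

COGS = $9,774.02

Sep 17, sell 916: 916/1392 × $14,853.10 → $9,774.02
Ending inventory (cost pool remaining) = $5,079.08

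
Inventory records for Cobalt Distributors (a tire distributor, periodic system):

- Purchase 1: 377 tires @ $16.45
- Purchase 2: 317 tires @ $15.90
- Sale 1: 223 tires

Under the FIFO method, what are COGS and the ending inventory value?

COGS = $3,668.35; ending inventory = $7,573.60

Sale 1 (223) [FIFO — oldest first]: 223 @ $16.45 = $3,668.35
Ending inventory: 154 @ $16.45 + 317 @ $15.90 = $7,573.60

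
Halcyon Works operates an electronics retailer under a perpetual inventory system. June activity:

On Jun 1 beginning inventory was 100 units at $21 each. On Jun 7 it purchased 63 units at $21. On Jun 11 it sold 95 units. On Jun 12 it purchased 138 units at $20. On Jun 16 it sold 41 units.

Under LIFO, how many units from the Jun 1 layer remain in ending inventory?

68

Jun 11, 95 sold [LIFO — newest first]: 63 @ $21 + 32 @ $21 = $1,995
Jun 16, 41 sold [LIFO — newest first]: 41 @ $20 = $820
Total COGS = $1,995 + $820 = $2,815
Ending inventory: 68 @ $21 + 97 @ $20 = $3,368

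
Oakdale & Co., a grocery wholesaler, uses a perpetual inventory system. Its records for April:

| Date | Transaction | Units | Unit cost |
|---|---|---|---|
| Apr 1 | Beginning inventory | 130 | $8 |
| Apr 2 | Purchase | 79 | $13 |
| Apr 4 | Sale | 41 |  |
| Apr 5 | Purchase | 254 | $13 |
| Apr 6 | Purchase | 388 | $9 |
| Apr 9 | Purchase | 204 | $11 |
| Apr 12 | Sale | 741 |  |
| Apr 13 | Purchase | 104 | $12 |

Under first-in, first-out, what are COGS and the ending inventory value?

COGS = $8,240; ending inventory = $4,113

Apr 4, 41 sold [FIFO — oldest first]: 41 @ $8 = $328
Apr 12, 741 sold [FIFO — oldest first]: 89 @ $8 + 79 @ $13 + 254 @ $13 + 319 @ $9 = $7,912
Total COGS = $328 + $7,912 = $8,240
Ending inventory: 69 @ $9 + 204 @ $11 + 104 @ $12 = $4,113
Check: goods available $12,353 = COGS $8,240 + ending $4,113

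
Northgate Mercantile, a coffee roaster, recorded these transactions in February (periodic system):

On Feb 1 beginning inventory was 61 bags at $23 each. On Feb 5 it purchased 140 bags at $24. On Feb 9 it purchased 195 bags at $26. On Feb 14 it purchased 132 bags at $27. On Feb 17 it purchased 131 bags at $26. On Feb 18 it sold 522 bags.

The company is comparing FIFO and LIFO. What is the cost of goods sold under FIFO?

COGS = $13,235

FIFO COGS: 61 @ $23 + 140 @ $24 + 195 @ $26 + 126 @ $27 = $13,235
LIFO COGS: 131 @ $26 + 132 @ $27 + 195 @ $26 + 64 @ $24 = $13,576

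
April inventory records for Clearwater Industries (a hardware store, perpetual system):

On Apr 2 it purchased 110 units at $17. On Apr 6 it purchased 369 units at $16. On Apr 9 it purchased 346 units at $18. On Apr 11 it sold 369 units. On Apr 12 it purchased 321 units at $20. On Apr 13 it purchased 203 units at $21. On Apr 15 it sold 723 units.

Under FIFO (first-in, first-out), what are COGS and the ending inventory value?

Apr 11, 369 sold [FIFO — oldest first]: 110 @ $17 + 259 @ $16 = $6,014
Apr 15, 723 sold [FIFO — oldest first]: 110 @ $16 + 346 @ $18 + 267 @ $20 = $13,328
Total COGS = $6,014 + $13,328 = $19,342
Ending inventory: 54 @ $20 + 203 @ $21 = $5,343
Check: goods available $24,685 = COGS $19,342 + ending $5,343

COGS = $19,342; ending inventory = $5,343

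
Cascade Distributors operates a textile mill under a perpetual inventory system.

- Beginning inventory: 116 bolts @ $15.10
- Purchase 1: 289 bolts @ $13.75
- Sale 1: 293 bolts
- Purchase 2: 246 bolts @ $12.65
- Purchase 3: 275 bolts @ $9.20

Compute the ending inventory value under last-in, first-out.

Sale 1 (293) [LIFO — newest first]: 289 @ $13.75 + 4 @ $15.10 = $4,034.15
Ending inventory: 112 @ $15.10 + 246 @ $12.65 + 275 @ $9.20 = $7,333.10

Ending inventory = $7,333.10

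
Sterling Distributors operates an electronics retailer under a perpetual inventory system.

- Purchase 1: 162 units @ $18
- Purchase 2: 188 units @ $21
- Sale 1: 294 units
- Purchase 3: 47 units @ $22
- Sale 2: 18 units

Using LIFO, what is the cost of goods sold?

Sale 1 (294) [LIFO — newest first]: 188 @ $21 + 106 @ $18 = $5,856
Sale 2 (18) [LIFO — newest first]: 18 @ $22 = $396
Total COGS = $5,856 + $396 = $6,252
Ending inventory: 56 @ $18 + 29 @ $22 = $1,646

COGS = $6,252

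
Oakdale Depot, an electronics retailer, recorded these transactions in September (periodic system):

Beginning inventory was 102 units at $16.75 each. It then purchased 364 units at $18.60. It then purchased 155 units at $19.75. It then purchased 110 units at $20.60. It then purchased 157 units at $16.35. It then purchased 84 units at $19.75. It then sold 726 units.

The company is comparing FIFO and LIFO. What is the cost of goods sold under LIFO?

FIFO COGS: 102 @ $16.75 + 364 @ $18.60 + 155 @ $19.75 + 105 @ $20.60 = $13,703.15
LIFO COGS: 84 @ $19.75 + 157 @ $16.35 + 110 @ $20.60 + 155 @ $19.75 + 220 @ $18.60 = $13,645.20

COGS = $13,645.20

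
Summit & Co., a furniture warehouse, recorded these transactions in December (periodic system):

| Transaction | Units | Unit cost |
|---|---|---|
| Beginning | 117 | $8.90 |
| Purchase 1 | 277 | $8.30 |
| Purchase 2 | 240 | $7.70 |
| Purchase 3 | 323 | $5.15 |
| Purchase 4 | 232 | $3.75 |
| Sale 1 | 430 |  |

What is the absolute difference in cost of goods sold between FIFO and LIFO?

$1,727.90

FIFO COGS: 117 @ $8.90 + 277 @ $8.30 + 36 @ $7.70 = $3,617.60
LIFO COGS: 232 @ $3.75 + 198 @ $5.15 = $1,889.70
Difference = |$3,617.60 − $1,889.70| = $1,727.90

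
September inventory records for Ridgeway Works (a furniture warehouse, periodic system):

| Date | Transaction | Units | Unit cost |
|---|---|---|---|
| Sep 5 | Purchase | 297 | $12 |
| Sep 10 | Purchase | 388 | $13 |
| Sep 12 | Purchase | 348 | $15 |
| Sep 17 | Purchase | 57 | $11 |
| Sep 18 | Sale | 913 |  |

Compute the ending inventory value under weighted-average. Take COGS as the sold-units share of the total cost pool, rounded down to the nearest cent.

Sep 18, sell 913: 913/1090 × $14,455.00 → $12,107.72
Ending inventory (cost pool remaining) = $2,347.28

Ending inventory = $2,347.28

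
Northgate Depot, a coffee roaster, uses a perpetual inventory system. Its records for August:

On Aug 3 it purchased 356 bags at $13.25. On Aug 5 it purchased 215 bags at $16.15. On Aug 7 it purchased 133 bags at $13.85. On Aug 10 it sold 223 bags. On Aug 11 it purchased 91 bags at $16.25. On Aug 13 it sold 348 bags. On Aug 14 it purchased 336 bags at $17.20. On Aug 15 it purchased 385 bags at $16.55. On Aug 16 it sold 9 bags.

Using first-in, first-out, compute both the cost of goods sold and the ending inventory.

COGS = $8,313.90; ending inventory = $15,347.10

Aug 10, 223 sold [FIFO — oldest first]: 223 @ $13.25 = $2,954.75
Aug 13, 348 sold [FIFO — oldest first]: 133 @ $13.25 + 215 @ $16.15 = $5,234.50
Aug 16, 9 sold [FIFO — oldest first]: 9 @ $13.85 = $124.65
Total COGS = $2,954.75 + $5,234.50 + $124.65 = $8,313.90
Ending inventory: 124 @ $13.85 + 91 @ $16.25 + 336 @ $17.20 + 385 @ $16.55 = $15,347.10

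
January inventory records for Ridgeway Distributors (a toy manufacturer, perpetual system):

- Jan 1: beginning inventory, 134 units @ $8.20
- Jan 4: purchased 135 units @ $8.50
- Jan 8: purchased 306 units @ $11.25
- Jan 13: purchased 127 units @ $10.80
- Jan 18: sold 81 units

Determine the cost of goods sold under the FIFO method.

COGS = $664.20

Jan 18, 81 sold [FIFO — oldest first]: 81 @ $8.20 = $664.20
Ending inventory: 53 @ $8.20 + 135 @ $8.50 + 306 @ $11.25 + 127 @ $10.80 = $6,396.20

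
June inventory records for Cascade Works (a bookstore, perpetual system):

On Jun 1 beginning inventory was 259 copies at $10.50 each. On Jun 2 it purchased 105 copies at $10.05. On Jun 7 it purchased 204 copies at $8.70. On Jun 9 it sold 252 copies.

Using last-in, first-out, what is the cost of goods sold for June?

COGS = $2,257.20

Jun 9, 252 sold [LIFO — newest first]: 204 @ $8.70 + 48 @ $10.05 = $2,257.20
Ending inventory: 259 @ $10.50 + 57 @ $10.05 = $3,292.35
Check: goods available $5,549.55 = COGS $2,257.20 + ending $3,292.35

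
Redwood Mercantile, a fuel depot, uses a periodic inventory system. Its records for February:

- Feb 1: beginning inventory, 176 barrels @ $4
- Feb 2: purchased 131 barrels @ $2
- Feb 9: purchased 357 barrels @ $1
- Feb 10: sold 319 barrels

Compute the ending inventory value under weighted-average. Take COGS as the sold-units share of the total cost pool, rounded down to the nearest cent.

Ending inventory = $687.41

Feb 10, sell 319: 319/664 × $1,323.00 → $635.59
Ending inventory (cost pool remaining) = $687.41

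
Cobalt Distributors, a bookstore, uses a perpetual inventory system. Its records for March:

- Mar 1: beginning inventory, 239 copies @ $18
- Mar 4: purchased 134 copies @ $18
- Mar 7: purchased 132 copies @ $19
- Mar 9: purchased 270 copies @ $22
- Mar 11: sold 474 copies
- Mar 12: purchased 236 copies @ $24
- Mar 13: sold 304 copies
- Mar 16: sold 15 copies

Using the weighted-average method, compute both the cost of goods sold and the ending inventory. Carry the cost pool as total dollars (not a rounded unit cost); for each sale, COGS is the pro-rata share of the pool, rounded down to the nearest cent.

After Mar 1: 239 on hand, pool $4,302.00 (≈ $18.0000 each)
After Mar 4: 373 on hand, pool $6,714.00 (≈ $18.0000 each)
After Mar 7: 505 on hand, pool $9,222.00 (≈ $18.2614 each)
After Mar 9: 775 on hand, pool $15,162.00 (≈ $19.5639 each)
Mar 11, sell 474: 474/775 × $15,162.00 → $9,273.27
After Mar 12: 537 on hand, pool $11,552.73 (≈ $21.5135 each)
Mar 13, sell 304: 304/537 × $11,552.73 → $6,540.09
Mar 16, sell 15: 15/233 × $5,012.64 → $322.70
Total COGS = $9,273.27 + $6,540.09 + $322.70 = $16,136.06
Ending inventory (cost pool remaining) = $4,689.94

COGS = $16,136.06; ending inventory = $4,689.94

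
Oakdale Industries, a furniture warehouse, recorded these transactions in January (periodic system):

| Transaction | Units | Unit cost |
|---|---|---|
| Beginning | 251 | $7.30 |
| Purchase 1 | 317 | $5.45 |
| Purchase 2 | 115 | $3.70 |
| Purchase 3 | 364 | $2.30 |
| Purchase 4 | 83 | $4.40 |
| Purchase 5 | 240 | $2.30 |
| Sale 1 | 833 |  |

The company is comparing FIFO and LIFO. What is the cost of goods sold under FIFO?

FIFO COGS: 251 @ $7.30 + 317 @ $5.45 + 115 @ $3.70 + 150 @ $2.30 = $4,330.45
LIFO COGS: 240 @ $2.30 + 83 @ $4.40 + 364 @ $2.30 + 115 @ $3.70 + 31 @ $5.45 = $2,348.85

COGS = $4,330.45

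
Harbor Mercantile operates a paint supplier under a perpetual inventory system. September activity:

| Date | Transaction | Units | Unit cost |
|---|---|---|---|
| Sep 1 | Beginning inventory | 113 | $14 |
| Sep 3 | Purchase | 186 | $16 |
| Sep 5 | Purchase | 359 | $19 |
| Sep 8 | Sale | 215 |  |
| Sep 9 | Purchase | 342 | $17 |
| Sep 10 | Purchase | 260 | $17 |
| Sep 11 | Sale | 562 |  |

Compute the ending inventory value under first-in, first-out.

Ending inventory = $8,211

Sep 8, 215 sold [FIFO — oldest first]: 113 @ $14 + 102 @ $16 = $3,214
Sep 11, 562 sold [FIFO — oldest first]: 84 @ $16 + 359 @ $19 + 119 @ $17 = $10,188
Total COGS = $3,214 + $10,188 = $13,402
Ending inventory: 223 @ $17 + 260 @ $17 = $8,211
Check: goods available $21,613 = COGS $13,402 + ending $8,211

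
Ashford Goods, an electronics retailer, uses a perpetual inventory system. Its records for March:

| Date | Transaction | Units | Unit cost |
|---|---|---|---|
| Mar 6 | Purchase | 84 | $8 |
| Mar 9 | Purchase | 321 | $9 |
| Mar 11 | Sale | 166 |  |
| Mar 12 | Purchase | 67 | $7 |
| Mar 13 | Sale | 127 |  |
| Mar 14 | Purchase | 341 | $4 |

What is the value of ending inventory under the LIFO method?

Ending inventory = $2,891

Mar 11, 166 sold [LIFO — newest first]: 166 @ $9 = $1,494
Mar 13, 127 sold [LIFO — newest first]: 67 @ $7 + 60 @ $9 = $1,009
Total COGS = $1,494 + $1,009 = $2,503
Ending inventory: 84 @ $8 + 95 @ $9 + 341 @ $4 = $2,891
Check: goods available $5,394 = COGS $2,503 + ending $2,891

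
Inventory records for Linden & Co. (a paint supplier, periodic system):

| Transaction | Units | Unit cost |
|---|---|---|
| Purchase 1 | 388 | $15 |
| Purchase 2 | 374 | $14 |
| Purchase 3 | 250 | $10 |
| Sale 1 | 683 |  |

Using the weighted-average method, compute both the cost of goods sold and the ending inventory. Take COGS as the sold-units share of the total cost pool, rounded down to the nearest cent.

COGS = $9,148.96; ending inventory = $4,407.04

Sale 1, sell 683: 683/1012 × $13,556.00 → $9,148.96
Ending inventory (cost pool remaining) = $4,407.04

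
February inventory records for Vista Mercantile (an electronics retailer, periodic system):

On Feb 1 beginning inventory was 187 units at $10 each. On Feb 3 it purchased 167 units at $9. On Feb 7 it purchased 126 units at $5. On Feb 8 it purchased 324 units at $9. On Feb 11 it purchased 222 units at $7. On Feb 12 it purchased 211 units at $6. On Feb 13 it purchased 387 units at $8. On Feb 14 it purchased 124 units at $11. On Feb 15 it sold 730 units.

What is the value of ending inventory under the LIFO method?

Feb 15, 730 sold [LIFO — newest first]: 124 @ $11 + 387 @ $8 + 211 @ $6 + 8 @ $7 = $5,782
Ending inventory: 187 @ $10 + 167 @ $9 + 126 @ $5 + 324 @ $9 + 214 @ $7 = $8,417

Ending inventory = $8,417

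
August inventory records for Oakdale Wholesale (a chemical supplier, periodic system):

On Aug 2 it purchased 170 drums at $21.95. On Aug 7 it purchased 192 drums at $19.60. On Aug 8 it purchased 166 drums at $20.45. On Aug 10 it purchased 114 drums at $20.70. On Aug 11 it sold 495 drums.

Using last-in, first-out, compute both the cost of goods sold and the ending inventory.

Aug 11, 495 sold [LIFO — newest first]: 114 @ $20.70 + 166 @ $20.45 + 192 @ $19.60 + 23 @ $21.95 = $10,022.55
Ending inventory: 147 @ $21.95 = $3,226.65

COGS = $10,022.55; ending inventory = $3,226.65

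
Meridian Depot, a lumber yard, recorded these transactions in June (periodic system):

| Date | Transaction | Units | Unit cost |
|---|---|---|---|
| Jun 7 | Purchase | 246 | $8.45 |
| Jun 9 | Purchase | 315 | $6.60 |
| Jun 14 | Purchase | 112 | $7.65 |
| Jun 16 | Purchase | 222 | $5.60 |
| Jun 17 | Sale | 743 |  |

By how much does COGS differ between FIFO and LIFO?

FIFO COGS: 246 @ $8.45 + 315 @ $6.60 + 112 @ $7.65 + 70 @ $5.60 = $5,406.50
LIFO COGS: 222 @ $5.60 + 112 @ $7.65 + 315 @ $6.60 + 94 @ $8.45 = $4,973.30
Difference = |$5,406.50 − $4,973.30| = $433.20

$433.20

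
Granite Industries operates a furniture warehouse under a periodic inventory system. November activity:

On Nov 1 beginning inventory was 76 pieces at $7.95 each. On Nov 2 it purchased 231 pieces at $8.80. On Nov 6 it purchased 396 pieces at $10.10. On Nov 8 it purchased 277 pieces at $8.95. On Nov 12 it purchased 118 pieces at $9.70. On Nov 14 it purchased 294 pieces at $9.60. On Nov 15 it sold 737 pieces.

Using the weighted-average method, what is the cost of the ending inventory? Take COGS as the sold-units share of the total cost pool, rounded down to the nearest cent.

Nov 15, sell 737: 737/1392 × $13,082.75 → $6,926.71
Ending inventory (cost pool remaining) = $6,156.04
Check: goods available $13,082.75 = COGS $6,926.71 + ending $6,156.04

Ending inventory = $6,156.04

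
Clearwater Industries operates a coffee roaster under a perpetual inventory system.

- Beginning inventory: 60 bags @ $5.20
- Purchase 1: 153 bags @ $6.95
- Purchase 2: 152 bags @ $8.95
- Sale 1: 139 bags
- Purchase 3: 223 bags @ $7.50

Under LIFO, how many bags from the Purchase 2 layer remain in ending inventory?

Sale 1 (139) [LIFO — newest first]: 139 @ $8.95 = $1,244.05
Ending inventory: 60 @ $5.20 + 153 @ $6.95 + 13 @ $8.95 + 223 @ $7.50 = $3,164.20
Check: goods available $4,408.25 = COGS $1,244.05 + ending $3,164.20

13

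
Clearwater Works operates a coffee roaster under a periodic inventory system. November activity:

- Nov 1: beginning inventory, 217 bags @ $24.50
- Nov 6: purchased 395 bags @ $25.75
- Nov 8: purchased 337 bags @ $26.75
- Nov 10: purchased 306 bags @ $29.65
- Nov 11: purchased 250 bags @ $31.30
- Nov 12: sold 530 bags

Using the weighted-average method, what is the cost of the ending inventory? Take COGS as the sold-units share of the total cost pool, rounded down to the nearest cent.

Ending inventory = $26,820.86

Nov 12, sell 530: 530/1505 × $41,400.40 → $14,579.54
Ending inventory (cost pool remaining) = $26,820.86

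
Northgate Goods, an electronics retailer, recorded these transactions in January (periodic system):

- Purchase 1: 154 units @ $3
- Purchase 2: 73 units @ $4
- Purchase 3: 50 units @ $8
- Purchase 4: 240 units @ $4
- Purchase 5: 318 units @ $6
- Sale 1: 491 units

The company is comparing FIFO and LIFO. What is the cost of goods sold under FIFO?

FIFO COGS: 154 @ $3 + 73 @ $4 + 50 @ $8 + 214 @ $4 = $2,010
LIFO COGS: 318 @ $6 + 173 @ $4 = $2,600

COGS = $2,010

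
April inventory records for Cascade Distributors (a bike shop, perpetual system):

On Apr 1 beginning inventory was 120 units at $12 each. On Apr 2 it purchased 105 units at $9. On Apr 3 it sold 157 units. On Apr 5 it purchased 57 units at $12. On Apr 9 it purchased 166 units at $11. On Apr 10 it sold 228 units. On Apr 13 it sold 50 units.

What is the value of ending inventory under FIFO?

Ending inventory = $143

Apr 3, 157 sold [FIFO — oldest first]: 120 @ $12 + 37 @ $9 = $1,773
Apr 10, 228 sold [FIFO — oldest first]: 68 @ $9 + 57 @ $12 + 103 @ $11 = $2,429
Apr 13, 50 sold [FIFO — oldest first]: 50 @ $11 = $550
Total COGS = $1,773 + $2,429 + $550 = $4,752
Ending inventory: 13 @ $11 = $143
Check: goods available $4,895 = COGS $4,752 + ending $143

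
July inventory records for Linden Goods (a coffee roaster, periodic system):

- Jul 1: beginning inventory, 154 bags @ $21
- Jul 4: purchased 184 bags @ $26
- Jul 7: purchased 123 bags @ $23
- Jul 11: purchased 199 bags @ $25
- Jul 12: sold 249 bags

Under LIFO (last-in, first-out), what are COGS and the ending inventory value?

COGS = $6,125; ending inventory = $9,697

Jul 12, 249 sold [LIFO — newest first]: 199 @ $25 + 50 @ $23 = $6,125
Ending inventory: 154 @ $21 + 184 @ $26 + 73 @ $23 = $9,697
Check: goods available $15,822 = COGS $6,125 + ending $9,697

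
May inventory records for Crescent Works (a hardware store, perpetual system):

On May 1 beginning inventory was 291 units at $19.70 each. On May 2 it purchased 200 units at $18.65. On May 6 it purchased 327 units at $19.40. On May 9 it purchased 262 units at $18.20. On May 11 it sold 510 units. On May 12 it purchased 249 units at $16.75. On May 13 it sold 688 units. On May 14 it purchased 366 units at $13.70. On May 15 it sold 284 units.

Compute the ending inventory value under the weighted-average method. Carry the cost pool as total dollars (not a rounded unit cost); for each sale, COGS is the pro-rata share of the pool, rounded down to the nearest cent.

After May 1: 291 on hand, pool $5,732.70 (≈ $19.7000 each)
After May 2: 491 on hand, pool $9,462.70 (≈ $19.2723 each)
After May 6: 818 on hand, pool $15,806.50 (≈ $19.3233 each)
After May 9: 1080 on hand, pool $20,574.90 (≈ $19.0508 each)
May 11, sell 510: 510/1080 × $20,574.90 → $9,715.92
After May 12: 819 on hand, pool $15,029.73 (≈ $18.3513 each)
May 13, sell 688: 688/819 × $15,029.73 → $12,625.70
After May 14: 497 on hand, pool $7,418.23 (≈ $14.9260 each)
May 15, sell 284: 284/497 × $7,418.23 → $4,238.98
Total COGS = $9,715.92 + $12,625.70 + $4,238.98 = $26,580.60
Ending inventory (cost pool remaining) = $3,179.25

Ending inventory = $3,179.25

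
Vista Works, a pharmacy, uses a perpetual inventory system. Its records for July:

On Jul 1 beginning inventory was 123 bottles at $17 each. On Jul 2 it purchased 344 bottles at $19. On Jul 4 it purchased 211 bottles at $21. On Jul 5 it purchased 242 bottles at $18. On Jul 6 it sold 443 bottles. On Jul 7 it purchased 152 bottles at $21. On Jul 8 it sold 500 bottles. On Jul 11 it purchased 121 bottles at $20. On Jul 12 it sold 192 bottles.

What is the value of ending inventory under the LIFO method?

Jul 6, 443 sold [LIFO — newest first]: 242 @ $18 + 201 @ $21 = $8,577
Jul 8, 500 sold [LIFO — newest first]: 152 @ $21 + 10 @ $21 + 338 @ $19 = $9,824
Jul 12, 192 sold [LIFO — newest first]: 121 @ $20 + 6 @ $19 + 65 @ $17 = $3,639
Total COGS = $8,577 + $9,824 + $3,639 = $22,040
Ending inventory: 58 @ $17 = $986
Check: goods available $23,026 = COGS $22,040 + ending $986

Ending inventory = $986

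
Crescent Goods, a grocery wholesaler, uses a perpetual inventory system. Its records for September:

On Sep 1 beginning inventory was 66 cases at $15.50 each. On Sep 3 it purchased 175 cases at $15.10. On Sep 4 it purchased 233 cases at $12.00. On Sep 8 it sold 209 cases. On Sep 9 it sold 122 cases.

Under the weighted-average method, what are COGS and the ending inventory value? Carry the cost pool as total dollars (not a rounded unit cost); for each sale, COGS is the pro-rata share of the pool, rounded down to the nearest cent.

COGS = $4,512.14; ending inventory = $1,949.36

After Sep 1: 66 on hand, pool $1,023.00 (≈ $15.5000 each)
After Sep 3: 241 on hand, pool $3,665.50 (≈ $15.2095 each)
After Sep 4: 474 on hand, pool $6,461.50 (≈ $13.6319 each)
Sep 8, sell 209: 209/474 × $6,461.50 → $2,849.05
Sep 9, sell 122: 122/265 × $3,612.45 → $1,663.09
Total COGS = $2,849.05 + $1,663.09 = $4,512.14
Ending inventory (cost pool remaining) = $1,949.36
Check: goods available $6,461.50 = COGS $4,512.14 + ending $1,949.36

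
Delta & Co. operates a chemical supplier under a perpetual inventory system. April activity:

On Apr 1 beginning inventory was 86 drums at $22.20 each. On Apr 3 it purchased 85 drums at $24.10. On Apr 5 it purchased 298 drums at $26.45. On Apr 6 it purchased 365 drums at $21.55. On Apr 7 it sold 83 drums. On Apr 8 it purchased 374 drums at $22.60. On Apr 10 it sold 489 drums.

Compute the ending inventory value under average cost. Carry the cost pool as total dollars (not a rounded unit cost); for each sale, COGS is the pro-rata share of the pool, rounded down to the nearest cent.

Ending inventory = $14,809.96

After Apr 1: 86 on hand, pool $1,909.20 (≈ $22.2000 each)
After Apr 3: 171 on hand, pool $3,957.70 (≈ $23.1444 each)
After Apr 5: 469 on hand, pool $11,839.80 (≈ $25.2448 each)
After Apr 6: 834 on hand, pool $19,705.55 (≈ $23.6278 each)
Apr 7, sell 83: 83/834 × $19,705.55 → $1,961.10
After Apr 8: 1125 on hand, pool $26,196.85 (≈ $23.2861 each)
Apr 10, sell 489: 489/1125 × $26,196.85 → $11,386.89
Total COGS = $1,961.10 + $11,386.89 = $13,347.99
Ending inventory (cost pool remaining) = $14,809.96
Check: goods available $28,157.95 = COGS $13,347.99 + ending $14,809.96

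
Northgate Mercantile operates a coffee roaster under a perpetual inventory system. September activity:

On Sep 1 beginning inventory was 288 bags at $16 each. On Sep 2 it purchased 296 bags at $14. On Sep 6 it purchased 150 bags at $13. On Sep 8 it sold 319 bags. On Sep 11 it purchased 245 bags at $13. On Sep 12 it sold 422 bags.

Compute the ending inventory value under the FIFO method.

Sep 8, 319 sold [FIFO — oldest first]: 288 @ $16 + 31 @ $14 = $5,042
Sep 12, 422 sold [FIFO — oldest first]: 265 @ $14 + 150 @ $13 + 7 @ $13 = $5,751
Total COGS = $5,042 + $5,751 = $10,793
Ending inventory: 238 @ $13 = $3,094
Check: goods available $13,887 = COGS $10,793 + ending $3,094

Ending inventory = $3,094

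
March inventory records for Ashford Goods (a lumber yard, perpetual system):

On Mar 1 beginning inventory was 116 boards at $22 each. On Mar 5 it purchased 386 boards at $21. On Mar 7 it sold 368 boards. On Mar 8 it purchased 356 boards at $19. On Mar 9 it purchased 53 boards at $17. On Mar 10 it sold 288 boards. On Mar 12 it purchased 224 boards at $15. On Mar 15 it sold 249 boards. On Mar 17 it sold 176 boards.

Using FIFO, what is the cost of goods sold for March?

COGS = $20,873

Mar 7, 368 sold [FIFO — oldest first]: 116 @ $22 + 252 @ $21 = $7,844
Mar 10, 288 sold [FIFO — oldest first]: 134 @ $21 + 154 @ $19 = $5,740
Mar 15, 249 sold [FIFO — oldest first]: 202 @ $19 + 47 @ $17 = $4,637
Mar 17, 176 sold [FIFO — oldest first]: 6 @ $17 + 170 @ $15 = $2,652
Total COGS = $7,844 + $5,740 + $4,637 + $2,652 = $20,873
Ending inventory: 54 @ $15 = $810
Check: goods available $21,683 = COGS $20,873 + ending $810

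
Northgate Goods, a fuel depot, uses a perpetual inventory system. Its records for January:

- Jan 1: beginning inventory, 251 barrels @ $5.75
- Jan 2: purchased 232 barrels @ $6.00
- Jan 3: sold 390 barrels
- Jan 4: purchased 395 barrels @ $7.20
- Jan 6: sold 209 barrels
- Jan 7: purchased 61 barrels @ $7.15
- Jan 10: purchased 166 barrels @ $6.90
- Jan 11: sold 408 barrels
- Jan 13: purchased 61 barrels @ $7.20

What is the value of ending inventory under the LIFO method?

Jan 3, 390 sold [LIFO — newest first]: 232 @ $6.00 + 158 @ $5.75 = $2,300.50
Jan 6, 209 sold [LIFO — newest first]: 209 @ $7.20 = $1,504.80
Jan 11, 408 sold [LIFO — newest first]: 166 @ $6.90 + 61 @ $7.15 + 181 @ $7.20 = $2,884.75
Total COGS = $2,300.50 + $1,504.80 + $2,884.75 = $6,690.05
Ending inventory: 93 @ $5.75 + 5 @ $7.20 + 61 @ $7.20 = $1,009.95
Check: goods available $7,700.00 = COGS $6,690.05 + ending $1,009.95

Ending inventory = $1,009.95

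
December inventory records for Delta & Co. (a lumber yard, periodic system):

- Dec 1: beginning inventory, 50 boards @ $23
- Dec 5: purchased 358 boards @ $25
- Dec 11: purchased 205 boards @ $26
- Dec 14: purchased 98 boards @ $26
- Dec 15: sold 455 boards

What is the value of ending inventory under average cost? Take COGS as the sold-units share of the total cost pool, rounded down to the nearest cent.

Ending inventory = $6,473.10

Dec 15, sell 455: 455/711 × $17,978.00 → $11,504.90
Ending inventory (cost pool remaining) = $6,473.10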